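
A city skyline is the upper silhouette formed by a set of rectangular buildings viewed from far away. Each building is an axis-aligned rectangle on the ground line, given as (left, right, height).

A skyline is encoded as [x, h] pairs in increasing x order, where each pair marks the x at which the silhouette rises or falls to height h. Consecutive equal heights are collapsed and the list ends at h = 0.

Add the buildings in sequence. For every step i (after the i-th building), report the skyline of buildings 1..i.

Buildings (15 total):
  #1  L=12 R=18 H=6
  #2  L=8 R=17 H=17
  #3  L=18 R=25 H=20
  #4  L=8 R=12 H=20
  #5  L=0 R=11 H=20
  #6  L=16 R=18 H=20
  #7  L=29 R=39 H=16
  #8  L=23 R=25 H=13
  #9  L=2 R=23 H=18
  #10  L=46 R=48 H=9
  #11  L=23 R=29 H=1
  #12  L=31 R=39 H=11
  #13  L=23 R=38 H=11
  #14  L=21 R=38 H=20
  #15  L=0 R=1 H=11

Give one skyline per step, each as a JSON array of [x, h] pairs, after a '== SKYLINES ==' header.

== SKYLINES ==
[[12,6],[18,0]]
[[8,17],[17,6],[18,0]]
[[8,17],[17,6],[18,20],[25,0]]
[[8,20],[12,17],[17,6],[18,20],[25,0]]
[[0,20],[12,17],[17,6],[18,20],[25,0]]
[[0,20],[12,17],[16,20],[25,0]]
[[0,20],[12,17],[16,20],[25,0],[29,16],[39,0]]
[[0,20],[12,17],[16,20],[25,0],[29,16],[39,0]]
[[0,20],[12,18],[16,20],[25,0],[29,16],[39,0]]
[[0,20],[12,18],[16,20],[25,0],[29,16],[39,0],[46,9],[48,0]]
[[0,20],[12,18],[16,20],[25,1],[29,16],[39,0],[46,9],[48,0]]
[[0,20],[12,18],[16,20],[25,1],[29,16],[39,0],[46,9],[48,0]]
[[0,20],[12,18],[16,20],[25,11],[29,16],[39,0],[46,9],[48,0]]
[[0,20],[12,18],[16,20],[38,16],[39,0],[46,9],[48,0]]
[[0,20],[12,18],[16,20],[38,16],[39,0],[46,9],[48,0]]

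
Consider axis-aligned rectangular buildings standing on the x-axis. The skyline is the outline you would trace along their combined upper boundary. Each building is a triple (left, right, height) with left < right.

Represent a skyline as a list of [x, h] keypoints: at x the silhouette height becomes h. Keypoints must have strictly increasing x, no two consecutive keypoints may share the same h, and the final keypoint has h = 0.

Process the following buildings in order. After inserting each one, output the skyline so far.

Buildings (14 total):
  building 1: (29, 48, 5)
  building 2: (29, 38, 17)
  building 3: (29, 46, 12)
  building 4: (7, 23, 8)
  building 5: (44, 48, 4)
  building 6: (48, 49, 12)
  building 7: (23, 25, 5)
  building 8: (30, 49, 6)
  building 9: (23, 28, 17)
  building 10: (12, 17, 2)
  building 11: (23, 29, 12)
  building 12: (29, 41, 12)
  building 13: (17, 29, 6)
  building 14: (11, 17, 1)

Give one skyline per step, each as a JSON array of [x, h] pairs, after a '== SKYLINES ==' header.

== SKYLINES ==
[[29,5],[48,0]]
[[29,17],[38,5],[48,0]]
[[29,17],[38,12],[46,5],[48,0]]
[[7,8],[23,0],[29,17],[38,12],[46,5],[48,0]]
[[7,8],[23,0],[29,17],[38,12],[46,5],[48,0]]
[[7,8],[23,0],[29,17],[38,12],[46,5],[48,12],[49,0]]
[[7,8],[23,5],[25,0],[29,17],[38,12],[46,5],[48,12],[49,0]]
[[7,8],[23,5],[25,0],[29,17],[38,12],[46,6],[48,12],[49,0]]
[[7,8],[23,17],[28,0],[29,17],[38,12],[46,6],[48,12],[49,0]]
[[7,8],[23,17],[28,0],[29,17],[38,12],[46,6],[48,12],[49,0]]
[[7,8],[23,17],[28,12],[29,17],[38,12],[46,6],[48,12],[49,0]]
[[7,8],[23,17],[28,12],[29,17],[38,12],[46,6],[48,12],[49,0]]
[[7,8],[23,17],[28,12],[29,17],[38,12],[46,6],[48,12],[49,0]]
[[7,8],[23,17],[28,12],[29,17],[38,12],[46,6],[48,12],[49,0]]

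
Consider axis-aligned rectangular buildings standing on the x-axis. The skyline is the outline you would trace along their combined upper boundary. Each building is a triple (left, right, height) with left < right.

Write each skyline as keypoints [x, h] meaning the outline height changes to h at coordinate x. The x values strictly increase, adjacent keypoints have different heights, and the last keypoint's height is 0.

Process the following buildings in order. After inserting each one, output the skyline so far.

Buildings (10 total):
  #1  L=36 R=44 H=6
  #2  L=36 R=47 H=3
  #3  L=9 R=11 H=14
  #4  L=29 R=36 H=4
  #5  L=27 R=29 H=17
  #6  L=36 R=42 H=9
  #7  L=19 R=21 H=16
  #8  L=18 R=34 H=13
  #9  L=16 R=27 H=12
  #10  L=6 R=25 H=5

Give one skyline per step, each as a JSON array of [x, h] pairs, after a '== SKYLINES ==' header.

== SKYLINES ==
[[36,6],[44,0]]
[[36,6],[44,3],[47,0]]
[[9,14],[11,0],[36,6],[44,3],[47,0]]
[[9,14],[11,0],[29,4],[36,6],[44,3],[47,0]]
[[9,14],[11,0],[27,17],[29,4],[36,6],[44,3],[47,0]]
[[9,14],[11,0],[27,17],[29,4],[36,9],[42,6],[44,3],[47,0]]
[[9,14],[11,0],[19,16],[21,0],[27,17],[29,4],[36,9],[42,6],[44,3],[47,0]]
[[9,14],[11,0],[18,13],[19,16],[21,13],[27,17],[29,13],[34,4],[36,9],[42,6],[44,3],[47,0]]
[[9,14],[11,0],[16,12],[18,13],[19,16],[21,13],[27,17],[29,13],[34,4],[36,9],[42,6],[44,3],[47,0]]
[[6,5],[9,14],[11,5],[16,12],[18,13],[19,16],[21,13],[27,17],[29,13],[34,4],[36,9],[42,6],[44,3],[47,0]]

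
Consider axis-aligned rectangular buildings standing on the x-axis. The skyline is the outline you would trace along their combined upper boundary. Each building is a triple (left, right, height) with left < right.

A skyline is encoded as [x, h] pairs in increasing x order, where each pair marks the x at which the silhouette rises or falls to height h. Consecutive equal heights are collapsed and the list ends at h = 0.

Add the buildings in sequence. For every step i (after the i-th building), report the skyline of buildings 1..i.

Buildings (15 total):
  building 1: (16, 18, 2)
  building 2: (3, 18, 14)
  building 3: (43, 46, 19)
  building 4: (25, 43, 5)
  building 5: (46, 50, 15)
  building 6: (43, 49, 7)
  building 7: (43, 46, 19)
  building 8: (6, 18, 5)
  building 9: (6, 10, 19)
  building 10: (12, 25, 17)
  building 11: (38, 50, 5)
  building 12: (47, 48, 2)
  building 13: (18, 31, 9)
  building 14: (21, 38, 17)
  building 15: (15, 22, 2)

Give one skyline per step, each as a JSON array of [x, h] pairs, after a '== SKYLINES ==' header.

== SKYLINES ==
[[16,2],[18,0]]
[[3,14],[18,0]]
[[3,14],[18,0],[43,19],[46,0]]
[[3,14],[18,0],[25,5],[43,19],[46,0]]
[[3,14],[18,0],[25,5],[43,19],[46,15],[50,0]]
[[3,14],[18,0],[25,5],[43,19],[46,15],[50,0]]
[[3,14],[18,0],[25,5],[43,19],[46,15],[50,0]]
[[3,14],[18,0],[25,5],[43,19],[46,15],[50,0]]
[[3,14],[6,19],[10,14],[18,0],[25,5],[43,19],[46,15],[50,0]]
[[3,14],[6,19],[10,14],[12,17],[25,5],[43,19],[46,15],[50,0]]
[[3,14],[6,19],[10,14],[12,17],[25,5],[43,19],[46,15],[50,0]]
[[3,14],[6,19],[10,14],[12,17],[25,5],[43,19],[46,15],[50,0]]
[[3,14],[6,19],[10,14],[12,17],[25,9],[31,5],[43,19],[46,15],[50,0]]
[[3,14],[6,19],[10,14],[12,17],[38,5],[43,19],[46,15],[50,0]]
[[3,14],[6,19],[10,14],[12,17],[38,5],[43,19],[46,15],[50,0]]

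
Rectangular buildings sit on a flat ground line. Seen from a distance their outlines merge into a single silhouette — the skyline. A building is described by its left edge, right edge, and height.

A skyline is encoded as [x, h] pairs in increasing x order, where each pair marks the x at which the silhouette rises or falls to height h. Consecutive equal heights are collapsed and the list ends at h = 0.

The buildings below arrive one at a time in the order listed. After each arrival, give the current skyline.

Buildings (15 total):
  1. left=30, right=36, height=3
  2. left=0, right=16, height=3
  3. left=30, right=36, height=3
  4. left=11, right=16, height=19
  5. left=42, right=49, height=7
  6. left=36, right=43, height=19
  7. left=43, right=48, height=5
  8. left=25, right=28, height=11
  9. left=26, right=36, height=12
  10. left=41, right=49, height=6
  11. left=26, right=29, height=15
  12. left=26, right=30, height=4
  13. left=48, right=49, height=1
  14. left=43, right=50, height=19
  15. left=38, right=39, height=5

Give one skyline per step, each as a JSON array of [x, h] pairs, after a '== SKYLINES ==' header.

== SKYLINES ==
[[30,3],[36,0]]
[[0,3],[16,0],[30,3],[36,0]]
[[0,3],[16,0],[30,3],[36,0]]
[[0,3],[11,19],[16,0],[30,3],[36,0]]
[[0,3],[11,19],[16,0],[30,3],[36,0],[42,7],[49,0]]
[[0,3],[11,19],[16,0],[30,3],[36,19],[43,7],[49,0]]
[[0,3],[11,19],[16,0],[30,3],[36,19],[43,7],[49,0]]
[[0,3],[11,19],[16,0],[25,11],[28,0],[30,3],[36,19],[43,7],[49,0]]
[[0,3],[11,19],[16,0],[25,11],[26,12],[36,19],[43,7],[49,0]]
[[0,3],[11,19],[16,0],[25,11],[26,12],[36,19],[43,7],[49,0]]
[[0,3],[11,19],[16,0],[25,11],[26,15],[29,12],[36,19],[43,7],[49,0]]
[[0,3],[11,19],[16,0],[25,11],[26,15],[29,12],[36,19],[43,7],[49,0]]
[[0,3],[11,19],[16,0],[25,11],[26,15],[29,12],[36,19],[43,7],[49,0]]
[[0,3],[11,19],[16,0],[25,11],[26,15],[29,12],[36,19],[50,0]]
[[0,3],[11,19],[16,0],[25,11],[26,15],[29,12],[36,19],[50,0]]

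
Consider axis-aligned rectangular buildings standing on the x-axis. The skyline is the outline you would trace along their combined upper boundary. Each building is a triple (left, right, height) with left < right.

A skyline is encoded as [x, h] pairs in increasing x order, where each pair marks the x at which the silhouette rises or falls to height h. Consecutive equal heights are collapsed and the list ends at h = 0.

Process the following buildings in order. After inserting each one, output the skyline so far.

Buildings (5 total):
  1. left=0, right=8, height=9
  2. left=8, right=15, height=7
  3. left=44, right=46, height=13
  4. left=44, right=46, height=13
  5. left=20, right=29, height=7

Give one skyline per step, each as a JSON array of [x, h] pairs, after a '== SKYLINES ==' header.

== SKYLINES ==
[[0,9],[8,0]]
[[0,9],[8,7],[15,0]]
[[0,9],[8,7],[15,0],[44,13],[46,0]]
[[0,9],[8,7],[15,0],[44,13],[46,0]]
[[0,9],[8,7],[15,0],[20,7],[29,0],[44,13],[46,0]]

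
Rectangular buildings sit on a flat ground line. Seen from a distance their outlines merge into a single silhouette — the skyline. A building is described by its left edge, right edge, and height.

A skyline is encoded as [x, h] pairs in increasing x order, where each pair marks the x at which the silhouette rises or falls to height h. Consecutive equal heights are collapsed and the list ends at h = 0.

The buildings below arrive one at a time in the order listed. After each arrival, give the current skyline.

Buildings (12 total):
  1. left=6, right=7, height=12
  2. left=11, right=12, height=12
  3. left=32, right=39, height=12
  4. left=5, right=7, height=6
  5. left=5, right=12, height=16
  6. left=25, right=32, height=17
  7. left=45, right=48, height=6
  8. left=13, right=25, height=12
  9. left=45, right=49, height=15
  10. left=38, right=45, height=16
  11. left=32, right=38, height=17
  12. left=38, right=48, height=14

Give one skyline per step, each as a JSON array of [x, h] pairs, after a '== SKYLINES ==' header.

== SKYLINES ==
[[6,12],[7,0]]
[[6,12],[7,0],[11,12],[12,0]]
[[6,12],[7,0],[11,12],[12,0],[32,12],[39,0]]
[[5,6],[6,12],[7,0],[11,12],[12,0],[32,12],[39,0]]
[[5,16],[12,0],[32,12],[39,0]]
[[5,16],[12,0],[25,17],[32,12],[39,0]]
[[5,16],[12,0],[25,17],[32,12],[39,0],[45,6],[48,0]]
[[5,16],[12,0],[13,12],[25,17],[32,12],[39,0],[45,6],[48,0]]
[[5,16],[12,0],[13,12],[25,17],[32,12],[39,0],[45,15],[49,0]]
[[5,16],[12,0],[13,12],[25,17],[32,12],[38,16],[45,15],[49,0]]
[[5,16],[12,0],[13,12],[25,17],[38,16],[45,15],[49,0]]
[[5,16],[12,0],[13,12],[25,17],[38,16],[45,15],[49,0]]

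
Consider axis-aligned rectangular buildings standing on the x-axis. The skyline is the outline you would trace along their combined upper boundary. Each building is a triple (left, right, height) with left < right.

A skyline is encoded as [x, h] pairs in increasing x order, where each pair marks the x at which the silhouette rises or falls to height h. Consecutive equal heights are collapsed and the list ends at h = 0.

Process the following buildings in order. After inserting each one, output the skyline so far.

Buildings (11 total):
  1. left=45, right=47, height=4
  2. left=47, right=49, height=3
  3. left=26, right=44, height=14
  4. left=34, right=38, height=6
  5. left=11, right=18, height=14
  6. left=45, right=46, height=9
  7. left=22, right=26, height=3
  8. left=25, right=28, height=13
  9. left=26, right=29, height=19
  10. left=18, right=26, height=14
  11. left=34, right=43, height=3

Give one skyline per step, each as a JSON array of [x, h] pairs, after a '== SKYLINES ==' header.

== SKYLINES ==
[[45,4],[47,0]]
[[45,4],[47,3],[49,0]]
[[26,14],[44,0],[45,4],[47,3],[49,0]]
[[26,14],[44,0],[45,4],[47,3],[49,0]]
[[11,14],[18,0],[26,14],[44,0],[45,4],[47,3],[49,0]]
[[11,14],[18,0],[26,14],[44,0],[45,9],[46,4],[47,3],[49,0]]
[[11,14],[18,0],[22,3],[26,14],[44,0],[45,9],[46,4],[47,3],[49,0]]
[[11,14],[18,0],[22,3],[25,13],[26,14],[44,0],[45,9],[46,4],[47,3],[49,0]]
[[11,14],[18,0],[22,3],[25,13],[26,19],[29,14],[44,0],[45,9],[46,4],[47,3],[49,0]]
[[11,14],[26,19],[29,14],[44,0],[45,9],[46,4],[47,3],[49,0]]
[[11,14],[26,19],[29,14],[44,0],[45,9],[46,4],[47,3],[49,0]]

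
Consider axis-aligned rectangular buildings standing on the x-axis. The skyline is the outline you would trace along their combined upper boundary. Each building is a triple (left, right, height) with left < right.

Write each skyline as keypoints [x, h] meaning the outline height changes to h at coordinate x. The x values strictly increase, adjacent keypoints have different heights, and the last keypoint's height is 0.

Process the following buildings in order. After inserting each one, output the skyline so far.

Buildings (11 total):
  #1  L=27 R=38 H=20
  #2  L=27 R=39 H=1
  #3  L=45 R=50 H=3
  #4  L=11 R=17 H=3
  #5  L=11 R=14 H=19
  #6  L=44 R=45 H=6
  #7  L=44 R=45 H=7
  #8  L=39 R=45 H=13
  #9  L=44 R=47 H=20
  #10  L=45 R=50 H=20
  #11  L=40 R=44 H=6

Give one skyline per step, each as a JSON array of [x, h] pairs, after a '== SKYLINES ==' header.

== SKYLINES ==
[[27,20],[38,0]]
[[27,20],[38,1],[39,0]]
[[27,20],[38,1],[39,0],[45,3],[50,0]]
[[11,3],[17,0],[27,20],[38,1],[39,0],[45,3],[50,0]]
[[11,19],[14,3],[17,0],[27,20],[38,1],[39,0],[45,3],[50,0]]
[[11,19],[14,3],[17,0],[27,20],[38,1],[39,0],[44,6],[45,3],[50,0]]
[[11,19],[14,3],[17,0],[27,20],[38,1],[39,0],[44,7],[45,3],[50,0]]
[[11,19],[14,3],[17,0],[27,20],[38,1],[39,13],[45,3],[50,0]]
[[11,19],[14,3],[17,0],[27,20],[38,1],[39,13],[44,20],[47,3],[50,0]]
[[11,19],[14,3],[17,0],[27,20],[38,1],[39,13],[44,20],[50,0]]
[[11,19],[14,3],[17,0],[27,20],[38,1],[39,13],[44,20],[50,0]]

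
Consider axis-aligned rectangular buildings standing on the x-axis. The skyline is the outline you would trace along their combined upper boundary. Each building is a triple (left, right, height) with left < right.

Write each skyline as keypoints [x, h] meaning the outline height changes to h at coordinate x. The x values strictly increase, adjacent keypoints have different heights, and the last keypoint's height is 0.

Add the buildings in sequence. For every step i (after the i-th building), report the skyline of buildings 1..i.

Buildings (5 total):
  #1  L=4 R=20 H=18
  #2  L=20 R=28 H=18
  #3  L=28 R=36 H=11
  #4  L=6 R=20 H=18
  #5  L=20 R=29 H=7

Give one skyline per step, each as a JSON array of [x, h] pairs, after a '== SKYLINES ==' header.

== SKYLINES ==
[[4,18],[20,0]]
[[4,18],[28,0]]
[[4,18],[28,11],[36,0]]
[[4,18],[28,11],[36,0]]
[[4,18],[28,11],[36,0]]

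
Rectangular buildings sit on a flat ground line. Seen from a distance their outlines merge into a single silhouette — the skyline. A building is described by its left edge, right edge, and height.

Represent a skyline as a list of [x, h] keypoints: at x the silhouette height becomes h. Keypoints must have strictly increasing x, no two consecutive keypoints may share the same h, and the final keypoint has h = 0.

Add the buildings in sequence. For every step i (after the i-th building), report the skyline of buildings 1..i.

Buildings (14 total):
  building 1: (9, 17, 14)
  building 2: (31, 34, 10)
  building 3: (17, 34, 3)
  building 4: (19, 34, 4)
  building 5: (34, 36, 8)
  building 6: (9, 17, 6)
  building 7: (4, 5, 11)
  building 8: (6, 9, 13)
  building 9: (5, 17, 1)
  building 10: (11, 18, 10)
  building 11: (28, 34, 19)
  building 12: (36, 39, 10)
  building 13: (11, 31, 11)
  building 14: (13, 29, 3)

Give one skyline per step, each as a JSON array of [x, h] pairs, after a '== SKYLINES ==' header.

== SKYLINES ==
[[9,14],[17,0]]
[[9,14],[17,0],[31,10],[34,0]]
[[9,14],[17,3],[31,10],[34,0]]
[[9,14],[17,3],[19,4],[31,10],[34,0]]
[[9,14],[17,3],[19,4],[31,10],[34,8],[36,0]]
[[9,14],[17,3],[19,4],[31,10],[34,8],[36,0]]
[[4,11],[5,0],[9,14],[17,3],[19,4],[31,10],[34,8],[36,0]]
[[4,11],[5,0],[6,13],[9,14],[17,3],[19,4],[31,10],[34,8],[36,0]]
[[4,11],[5,1],[6,13],[9,14],[17,3],[19,4],[31,10],[34,8],[36,0]]
[[4,11],[5,1],[6,13],[9,14],[17,10],[18,3],[19,4],[31,10],[34,8],[36,0]]
[[4,11],[5,1],[6,13],[9,14],[17,10],[18,3],[19,4],[28,19],[34,8],[36,0]]
[[4,11],[5,1],[6,13],[9,14],[17,10],[18,3],[19,4],[28,19],[34,8],[36,10],[39,0]]
[[4,11],[5,1],[6,13],[9,14],[17,11],[28,19],[34,8],[36,10],[39,0]]
[[4,11],[5,1],[6,13],[9,14],[17,11],[28,19],[34,8],[36,10],[39,0]]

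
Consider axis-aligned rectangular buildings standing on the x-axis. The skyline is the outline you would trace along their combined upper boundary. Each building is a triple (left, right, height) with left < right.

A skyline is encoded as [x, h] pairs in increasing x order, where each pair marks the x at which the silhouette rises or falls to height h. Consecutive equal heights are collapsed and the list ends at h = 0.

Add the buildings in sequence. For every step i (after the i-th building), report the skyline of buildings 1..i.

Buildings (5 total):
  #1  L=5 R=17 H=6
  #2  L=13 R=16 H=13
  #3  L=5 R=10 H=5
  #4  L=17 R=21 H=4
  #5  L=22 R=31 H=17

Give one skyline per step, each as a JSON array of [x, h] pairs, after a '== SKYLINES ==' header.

== SKYLINES ==
[[5,6],[17,0]]
[[5,6],[13,13],[16,6],[17,0]]
[[5,6],[13,13],[16,6],[17,0]]
[[5,6],[13,13],[16,6],[17,4],[21,0]]
[[5,6],[13,13],[16,6],[17,4],[21,0],[22,17],[31,0]]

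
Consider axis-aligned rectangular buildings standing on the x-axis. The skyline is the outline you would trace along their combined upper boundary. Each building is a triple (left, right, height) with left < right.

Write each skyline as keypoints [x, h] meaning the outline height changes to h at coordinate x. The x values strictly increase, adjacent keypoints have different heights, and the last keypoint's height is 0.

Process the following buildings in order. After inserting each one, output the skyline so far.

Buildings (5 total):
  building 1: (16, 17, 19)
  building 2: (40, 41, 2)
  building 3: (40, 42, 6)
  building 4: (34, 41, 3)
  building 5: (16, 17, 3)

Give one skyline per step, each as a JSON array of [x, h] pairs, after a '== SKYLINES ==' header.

== SKYLINES ==
[[16,19],[17,0]]
[[16,19],[17,0],[40,2],[41,0]]
[[16,19],[17,0],[40,6],[42,0]]
[[16,19],[17,0],[34,3],[40,6],[42,0]]
[[16,19],[17,0],[34,3],[40,6],[42,0]]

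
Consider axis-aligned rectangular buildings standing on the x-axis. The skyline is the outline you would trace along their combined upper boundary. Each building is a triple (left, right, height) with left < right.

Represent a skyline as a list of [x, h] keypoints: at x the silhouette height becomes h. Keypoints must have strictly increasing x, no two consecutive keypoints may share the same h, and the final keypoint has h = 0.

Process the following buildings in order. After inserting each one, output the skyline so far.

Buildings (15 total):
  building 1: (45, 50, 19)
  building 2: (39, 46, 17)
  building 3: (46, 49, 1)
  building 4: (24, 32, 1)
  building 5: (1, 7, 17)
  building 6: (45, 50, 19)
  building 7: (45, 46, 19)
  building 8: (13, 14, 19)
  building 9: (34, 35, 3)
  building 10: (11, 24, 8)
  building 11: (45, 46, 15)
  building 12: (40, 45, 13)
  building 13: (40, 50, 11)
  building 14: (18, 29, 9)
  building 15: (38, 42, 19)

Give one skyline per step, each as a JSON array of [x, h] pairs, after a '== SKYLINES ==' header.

== SKYLINES ==
[[45,19],[50,0]]
[[39,17],[45,19],[50,0]]
[[39,17],[45,19],[50,0]]
[[24,1],[32,0],[39,17],[45,19],[50,0]]
[[1,17],[7,0],[24,1],[32,0],[39,17],[45,19],[50,0]]
[[1,17],[7,0],[24,1],[32,0],[39,17],[45,19],[50,0]]
[[1,17],[7,0],[24,1],[32,0],[39,17],[45,19],[50,0]]
[[1,17],[7,0],[13,19],[14,0],[24,1],[32,0],[39,17],[45,19],[50,0]]
[[1,17],[7,0],[13,19],[14,0],[24,1],[32,0],[34,3],[35,0],[39,17],[45,19],[50,0]]
[[1,17],[7,0],[11,8],[13,19],[14,8],[24,1],[32,0],[34,3],[35,0],[39,17],[45,19],[50,0]]
[[1,17],[7,0],[11,8],[13,19],[14,8],[24,1],[32,0],[34,3],[35,0],[39,17],[45,19],[50,0]]
[[1,17],[7,0],[11,8],[13,19],[14,8],[24,1],[32,0],[34,3],[35,0],[39,17],[45,19],[50,0]]
[[1,17],[7,0],[11,8],[13,19],[14,8],[24,1],[32,0],[34,3],[35,0],[39,17],[45,19],[50,0]]
[[1,17],[7,0],[11,8],[13,19],[14,8],[18,9],[29,1],[32,0],[34,3],[35,0],[39,17],[45,19],[50,0]]
[[1,17],[7,0],[11,8],[13,19],[14,8],[18,9],[29,1],[32,0],[34,3],[35,0],[38,19],[42,17],[45,19],[50,0]]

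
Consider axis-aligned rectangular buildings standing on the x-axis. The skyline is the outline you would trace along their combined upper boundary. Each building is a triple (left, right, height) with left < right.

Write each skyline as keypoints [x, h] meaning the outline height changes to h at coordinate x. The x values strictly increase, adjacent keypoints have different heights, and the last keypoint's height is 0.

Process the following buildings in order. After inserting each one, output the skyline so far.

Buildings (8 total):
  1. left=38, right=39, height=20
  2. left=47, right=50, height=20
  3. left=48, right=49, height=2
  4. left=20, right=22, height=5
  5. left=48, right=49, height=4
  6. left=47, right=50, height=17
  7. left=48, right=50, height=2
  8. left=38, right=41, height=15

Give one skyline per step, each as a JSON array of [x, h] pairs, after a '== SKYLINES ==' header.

== SKYLINES ==
[[38,20],[39,0]]
[[38,20],[39,0],[47,20],[50,0]]
[[38,20],[39,0],[47,20],[50,0]]
[[20,5],[22,0],[38,20],[39,0],[47,20],[50,0]]
[[20,5],[22,0],[38,20],[39,0],[47,20],[50,0]]
[[20,5],[22,0],[38,20],[39,0],[47,20],[50,0]]
[[20,5],[22,0],[38,20],[39,0],[47,20],[50,0]]
[[20,5],[22,0],[38,20],[39,15],[41,0],[47,20],[50,0]]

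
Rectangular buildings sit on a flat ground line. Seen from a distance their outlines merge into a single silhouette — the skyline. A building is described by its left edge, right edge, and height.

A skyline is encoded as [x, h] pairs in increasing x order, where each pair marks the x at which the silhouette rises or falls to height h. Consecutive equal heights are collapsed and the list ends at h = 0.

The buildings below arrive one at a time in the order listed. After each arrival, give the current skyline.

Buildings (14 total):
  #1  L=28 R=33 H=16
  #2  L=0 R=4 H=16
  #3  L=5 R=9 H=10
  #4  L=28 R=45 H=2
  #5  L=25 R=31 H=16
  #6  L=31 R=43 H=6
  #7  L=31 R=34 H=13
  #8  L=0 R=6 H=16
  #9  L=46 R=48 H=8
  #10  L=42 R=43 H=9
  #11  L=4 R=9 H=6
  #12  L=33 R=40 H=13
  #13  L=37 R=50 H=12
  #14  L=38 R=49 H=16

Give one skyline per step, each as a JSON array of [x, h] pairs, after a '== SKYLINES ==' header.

== SKYLINES ==
[[28,16],[33,0]]
[[0,16],[4,0],[28,16],[33,0]]
[[0,16],[4,0],[5,10],[9,0],[28,16],[33,0]]
[[0,16],[4,0],[5,10],[9,0],[28,16],[33,2],[45,0]]
[[0,16],[4,0],[5,10],[9,0],[25,16],[33,2],[45,0]]
[[0,16],[4,0],[5,10],[9,0],[25,16],[33,6],[43,2],[45,0]]
[[0,16],[4,0],[5,10],[9,0],[25,16],[33,13],[34,6],[43,2],[45,0]]
[[0,16],[6,10],[9,0],[25,16],[33,13],[34,6],[43,2],[45,0]]
[[0,16],[6,10],[9,0],[25,16],[33,13],[34,6],[43,2],[45,0],[46,8],[48,0]]
[[0,16],[6,10],[9,0],[25,16],[33,13],[34,6],[42,9],[43,2],[45,0],[46,8],[48,0]]
[[0,16],[6,10],[9,0],[25,16],[33,13],[34,6],[42,9],[43,2],[45,0],[46,8],[48,0]]
[[0,16],[6,10],[9,0],[25,16],[33,13],[40,6],[42,9],[43,2],[45,0],[46,8],[48,0]]
[[0,16],[6,10],[9,0],[25,16],[33,13],[40,12],[50,0]]
[[0,16],[6,10],[9,0],[25,16],[33,13],[38,16],[49,12],[50,0]]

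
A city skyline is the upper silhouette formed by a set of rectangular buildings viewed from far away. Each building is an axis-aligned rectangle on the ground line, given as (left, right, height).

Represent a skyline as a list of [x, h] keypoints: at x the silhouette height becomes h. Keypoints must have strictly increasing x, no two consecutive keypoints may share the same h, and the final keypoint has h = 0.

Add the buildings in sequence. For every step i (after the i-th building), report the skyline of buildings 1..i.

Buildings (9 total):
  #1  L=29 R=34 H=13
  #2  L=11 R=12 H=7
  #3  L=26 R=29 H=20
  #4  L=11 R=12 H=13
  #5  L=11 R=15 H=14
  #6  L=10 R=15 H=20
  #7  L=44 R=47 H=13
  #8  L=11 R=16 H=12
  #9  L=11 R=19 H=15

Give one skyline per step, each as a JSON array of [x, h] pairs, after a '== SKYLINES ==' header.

== SKYLINES ==
[[29,13],[34,0]]
[[11,7],[12,0],[29,13],[34,0]]
[[11,7],[12,0],[26,20],[29,13],[34,0]]
[[11,13],[12,0],[26,20],[29,13],[34,0]]
[[11,14],[15,0],[26,20],[29,13],[34,0]]
[[10,20],[15,0],[26,20],[29,13],[34,0]]
[[10,20],[15,0],[26,20],[29,13],[34,0],[44,13],[47,0]]
[[10,20],[15,12],[16,0],[26,20],[29,13],[34,0],[44,13],[47,0]]
[[10,20],[15,15],[19,0],[26,20],[29,13],[34,0],[44,13],[47,0]]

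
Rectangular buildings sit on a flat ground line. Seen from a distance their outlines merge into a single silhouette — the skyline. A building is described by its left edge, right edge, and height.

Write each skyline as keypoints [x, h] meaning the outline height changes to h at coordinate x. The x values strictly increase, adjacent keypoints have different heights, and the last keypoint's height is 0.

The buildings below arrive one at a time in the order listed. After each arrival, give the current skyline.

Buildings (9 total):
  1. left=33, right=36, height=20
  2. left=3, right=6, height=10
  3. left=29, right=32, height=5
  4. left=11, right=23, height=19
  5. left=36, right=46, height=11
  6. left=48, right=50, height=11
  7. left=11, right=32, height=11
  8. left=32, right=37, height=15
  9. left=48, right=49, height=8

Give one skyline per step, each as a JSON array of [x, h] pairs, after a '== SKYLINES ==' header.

== SKYLINES ==
[[33,20],[36,0]]
[[3,10],[6,0],[33,20],[36,0]]
[[3,10],[6,0],[29,5],[32,0],[33,20],[36,0]]
[[3,10],[6,0],[11,19],[23,0],[29,5],[32,0],[33,20],[36,0]]
[[3,10],[6,0],[11,19],[23,0],[29,5],[32,0],[33,20],[36,11],[46,0]]
[[3,10],[6,0],[11,19],[23,0],[29,5],[32,0],[33,20],[36,11],[46,0],[48,11],[50,0]]
[[3,10],[6,0],[11,19],[23,11],[32,0],[33,20],[36,11],[46,0],[48,11],[50,0]]
[[3,10],[6,0],[11,19],[23,11],[32,15],[33,20],[36,15],[37,11],[46,0],[48,11],[50,0]]
[[3,10],[6,0],[11,19],[23,11],[32,15],[33,20],[36,15],[37,11],[46,0],[48,11],[50,0]]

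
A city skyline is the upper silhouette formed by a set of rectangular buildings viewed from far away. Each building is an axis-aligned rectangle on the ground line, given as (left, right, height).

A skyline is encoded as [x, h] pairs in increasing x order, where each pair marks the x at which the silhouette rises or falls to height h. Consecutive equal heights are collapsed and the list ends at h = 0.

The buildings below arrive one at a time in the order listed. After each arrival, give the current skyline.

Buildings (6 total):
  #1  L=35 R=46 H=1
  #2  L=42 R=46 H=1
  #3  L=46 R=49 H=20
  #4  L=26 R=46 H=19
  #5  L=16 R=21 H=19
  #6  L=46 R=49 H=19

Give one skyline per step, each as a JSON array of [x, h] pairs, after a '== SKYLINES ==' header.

== SKYLINES ==
[[35,1],[46,0]]
[[35,1],[46,0]]
[[35,1],[46,20],[49,0]]
[[26,19],[46,20],[49,0]]
[[16,19],[21,0],[26,19],[46,20],[49,0]]
[[16,19],[21,0],[26,19],[46,20],[49,0]]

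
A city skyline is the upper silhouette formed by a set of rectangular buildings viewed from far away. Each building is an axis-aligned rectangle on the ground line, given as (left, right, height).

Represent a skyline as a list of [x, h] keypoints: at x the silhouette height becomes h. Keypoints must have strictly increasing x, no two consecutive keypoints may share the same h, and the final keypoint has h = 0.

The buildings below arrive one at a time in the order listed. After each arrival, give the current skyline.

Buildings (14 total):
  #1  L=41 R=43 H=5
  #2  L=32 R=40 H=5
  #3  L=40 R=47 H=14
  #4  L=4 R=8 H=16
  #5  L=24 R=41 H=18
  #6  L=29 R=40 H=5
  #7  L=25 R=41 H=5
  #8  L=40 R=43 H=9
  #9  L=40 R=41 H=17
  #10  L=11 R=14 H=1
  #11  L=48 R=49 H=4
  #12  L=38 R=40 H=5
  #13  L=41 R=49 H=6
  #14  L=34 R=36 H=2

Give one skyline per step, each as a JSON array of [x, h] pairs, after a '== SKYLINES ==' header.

== SKYLINES ==
[[41,5],[43,0]]
[[32,5],[40,0],[41,5],[43,0]]
[[32,5],[40,14],[47,0]]
[[4,16],[8,0],[32,5],[40,14],[47,0]]
[[4,16],[8,0],[24,18],[41,14],[47,0]]
[[4,16],[8,0],[24,18],[41,14],[47,0]]
[[4,16],[8,0],[24,18],[41,14],[47,0]]
[[4,16],[8,0],[24,18],[41,14],[47,0]]
[[4,16],[8,0],[24,18],[41,14],[47,0]]
[[4,16],[8,0],[11,1],[14,0],[24,18],[41,14],[47,0]]
[[4,16],[8,0],[11,1],[14,0],[24,18],[41,14],[47,0],[48,4],[49,0]]
[[4,16],[8,0],[11,1],[14,0],[24,18],[41,14],[47,0],[48,4],[49,0]]
[[4,16],[8,0],[11,1],[14,0],[24,18],[41,14],[47,6],[49,0]]
[[4,16],[8,0],[11,1],[14,0],[24,18],[41,14],[47,6],[49,0]]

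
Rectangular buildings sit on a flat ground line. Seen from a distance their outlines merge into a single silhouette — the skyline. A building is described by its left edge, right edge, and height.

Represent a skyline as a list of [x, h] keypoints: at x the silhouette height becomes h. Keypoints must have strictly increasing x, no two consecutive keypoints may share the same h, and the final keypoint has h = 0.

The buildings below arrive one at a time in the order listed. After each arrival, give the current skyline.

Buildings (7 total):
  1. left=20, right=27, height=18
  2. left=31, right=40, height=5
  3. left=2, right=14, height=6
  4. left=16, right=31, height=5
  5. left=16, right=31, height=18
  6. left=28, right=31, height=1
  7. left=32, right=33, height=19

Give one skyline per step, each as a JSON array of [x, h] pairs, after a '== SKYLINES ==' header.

== SKYLINES ==
[[20,18],[27,0]]
[[20,18],[27,0],[31,5],[40,0]]
[[2,6],[14,0],[20,18],[27,0],[31,5],[40,0]]
[[2,6],[14,0],[16,5],[20,18],[27,5],[40,0]]
[[2,6],[14,0],[16,18],[31,5],[40,0]]
[[2,6],[14,0],[16,18],[31,5],[40,0]]
[[2,6],[14,0],[16,18],[31,5],[32,19],[33,5],[40,0]]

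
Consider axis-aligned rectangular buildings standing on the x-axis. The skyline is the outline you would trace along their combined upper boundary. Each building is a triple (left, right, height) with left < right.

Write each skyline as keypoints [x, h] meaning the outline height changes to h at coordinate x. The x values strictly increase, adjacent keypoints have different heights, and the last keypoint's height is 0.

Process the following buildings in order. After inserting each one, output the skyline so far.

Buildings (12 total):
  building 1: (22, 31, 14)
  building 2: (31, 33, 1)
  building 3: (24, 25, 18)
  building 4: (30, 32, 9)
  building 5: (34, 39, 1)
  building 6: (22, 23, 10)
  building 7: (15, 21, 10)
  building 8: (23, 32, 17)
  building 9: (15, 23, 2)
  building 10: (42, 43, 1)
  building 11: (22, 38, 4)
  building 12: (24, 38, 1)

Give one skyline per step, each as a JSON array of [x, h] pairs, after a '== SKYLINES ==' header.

== SKYLINES ==
[[22,14],[31,0]]
[[22,14],[31,1],[33,0]]
[[22,14],[24,18],[25,14],[31,1],[33,0]]
[[22,14],[24,18],[25,14],[31,9],[32,1],[33,0]]
[[22,14],[24,18],[25,14],[31,9],[32,1],[33,0],[34,1],[39,0]]
[[22,14],[24,18],[25,14],[31,9],[32,1],[33,0],[34,1],[39,0]]
[[15,10],[21,0],[22,14],[24,18],[25,14],[31,9],[32,1],[33,0],[34,1],[39,0]]
[[15,10],[21,0],[22,14],[23,17],[24,18],[25,17],[32,1],[33,0],[34,1],[39,0]]
[[15,10],[21,2],[22,14],[23,17],[24,18],[25,17],[32,1],[33,0],[34,1],[39,0]]
[[15,10],[21,2],[22,14],[23,17],[24,18],[25,17],[32,1],[33,0],[34,1],[39,0],[42,1],[43,0]]
[[15,10],[21,2],[22,14],[23,17],[24,18],[25,17],[32,4],[38,1],[39,0],[42,1],[43,0]]
[[15,10],[21,2],[22,14],[23,17],[24,18],[25,17],[32,4],[38,1],[39,0],[42,1],[43,0]]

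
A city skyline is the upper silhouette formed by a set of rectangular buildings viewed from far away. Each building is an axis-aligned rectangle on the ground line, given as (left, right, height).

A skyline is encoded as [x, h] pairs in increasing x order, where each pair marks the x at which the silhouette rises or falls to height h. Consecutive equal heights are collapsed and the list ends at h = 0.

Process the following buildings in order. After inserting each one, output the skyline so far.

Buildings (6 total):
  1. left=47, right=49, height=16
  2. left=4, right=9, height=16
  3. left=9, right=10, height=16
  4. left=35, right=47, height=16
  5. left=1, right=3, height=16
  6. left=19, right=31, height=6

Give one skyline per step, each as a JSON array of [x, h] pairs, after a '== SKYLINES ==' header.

== SKYLINES ==
[[47,16],[49,0]]
[[4,16],[9,0],[47,16],[49,0]]
[[4,16],[10,0],[47,16],[49,0]]
[[4,16],[10,0],[35,16],[49,0]]
[[1,16],[3,0],[4,16],[10,0],[35,16],[49,0]]
[[1,16],[3,0],[4,16],[10,0],[19,6],[31,0],[35,16],[49,0]]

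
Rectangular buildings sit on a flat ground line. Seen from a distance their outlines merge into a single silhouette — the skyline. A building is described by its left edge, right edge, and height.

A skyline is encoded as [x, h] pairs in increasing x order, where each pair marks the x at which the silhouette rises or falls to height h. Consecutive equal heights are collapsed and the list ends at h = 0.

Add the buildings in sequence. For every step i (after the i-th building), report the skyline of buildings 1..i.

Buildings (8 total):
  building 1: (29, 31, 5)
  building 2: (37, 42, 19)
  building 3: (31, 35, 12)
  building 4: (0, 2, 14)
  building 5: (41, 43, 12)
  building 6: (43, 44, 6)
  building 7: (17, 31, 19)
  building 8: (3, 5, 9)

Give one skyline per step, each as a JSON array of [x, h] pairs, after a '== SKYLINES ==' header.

== SKYLINES ==
[[29,5],[31,0]]
[[29,5],[31,0],[37,19],[42,0]]
[[29,5],[31,12],[35,0],[37,19],[42,0]]
[[0,14],[2,0],[29,5],[31,12],[35,0],[37,19],[42,0]]
[[0,14],[2,0],[29,5],[31,12],[35,0],[37,19],[42,12],[43,0]]
[[0,14],[2,0],[29,5],[31,12],[35,0],[37,19],[42,12],[43,6],[44,0]]
[[0,14],[2,0],[17,19],[31,12],[35,0],[37,19],[42,12],[43,6],[44,0]]
[[0,14],[2,0],[3,9],[5,0],[17,19],[31,12],[35,0],[37,19],[42,12],[43,6],[44,0]]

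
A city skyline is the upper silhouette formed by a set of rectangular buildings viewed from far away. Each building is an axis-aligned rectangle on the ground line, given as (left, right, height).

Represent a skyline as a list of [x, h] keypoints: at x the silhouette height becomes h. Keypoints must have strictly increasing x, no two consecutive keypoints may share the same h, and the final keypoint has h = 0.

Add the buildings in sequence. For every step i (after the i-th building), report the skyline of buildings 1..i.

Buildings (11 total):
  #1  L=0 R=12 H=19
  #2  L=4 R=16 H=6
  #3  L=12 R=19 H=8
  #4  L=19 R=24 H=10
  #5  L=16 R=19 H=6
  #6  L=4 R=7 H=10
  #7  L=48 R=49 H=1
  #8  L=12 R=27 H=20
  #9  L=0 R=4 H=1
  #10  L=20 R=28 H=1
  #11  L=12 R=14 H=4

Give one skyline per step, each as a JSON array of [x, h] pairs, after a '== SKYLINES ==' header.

== SKYLINES ==
[[0,19],[12,0]]
[[0,19],[12,6],[16,0]]
[[0,19],[12,8],[19,0]]
[[0,19],[12,8],[19,10],[24,0]]
[[0,19],[12,8],[19,10],[24,0]]
[[0,19],[12,8],[19,10],[24,0]]
[[0,19],[12,8],[19,10],[24,0],[48,1],[49,0]]
[[0,19],[12,20],[27,0],[48,1],[49,0]]
[[0,19],[12,20],[27,0],[48,1],[49,0]]
[[0,19],[12,20],[27,1],[28,0],[48,1],[49,0]]
[[0,19],[12,20],[27,1],[28,0],[48,1],[49,0]]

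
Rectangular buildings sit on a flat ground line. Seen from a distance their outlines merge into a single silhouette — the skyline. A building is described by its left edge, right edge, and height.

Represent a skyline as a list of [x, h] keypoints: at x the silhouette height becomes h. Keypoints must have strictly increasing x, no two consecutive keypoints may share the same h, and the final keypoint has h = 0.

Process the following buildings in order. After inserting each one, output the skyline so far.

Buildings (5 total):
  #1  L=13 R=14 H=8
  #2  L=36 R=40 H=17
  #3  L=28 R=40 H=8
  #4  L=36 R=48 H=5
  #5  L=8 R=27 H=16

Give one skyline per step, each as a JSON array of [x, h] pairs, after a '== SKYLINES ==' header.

== SKYLINES ==
[[13,8],[14,0]]
[[13,8],[14,0],[36,17],[40,0]]
[[13,8],[14,0],[28,8],[36,17],[40,0]]
[[13,8],[14,0],[28,8],[36,17],[40,5],[48,0]]
[[8,16],[27,0],[28,8],[36,17],[40,5],[48,0]]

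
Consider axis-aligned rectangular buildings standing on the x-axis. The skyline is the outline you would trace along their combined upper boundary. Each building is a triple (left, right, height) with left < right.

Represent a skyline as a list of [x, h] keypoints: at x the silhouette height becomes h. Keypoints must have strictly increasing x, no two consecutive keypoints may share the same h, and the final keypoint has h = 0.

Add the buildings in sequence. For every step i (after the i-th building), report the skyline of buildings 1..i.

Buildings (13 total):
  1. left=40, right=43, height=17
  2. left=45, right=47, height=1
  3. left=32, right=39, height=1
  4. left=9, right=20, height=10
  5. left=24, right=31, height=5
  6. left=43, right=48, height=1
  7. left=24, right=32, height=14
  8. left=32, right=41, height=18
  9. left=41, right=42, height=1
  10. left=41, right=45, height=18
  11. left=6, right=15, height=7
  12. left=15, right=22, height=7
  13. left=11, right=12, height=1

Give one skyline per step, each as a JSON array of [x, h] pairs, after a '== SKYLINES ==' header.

== SKYLINES ==
[[40,17],[43,0]]
[[40,17],[43,0],[45,1],[47,0]]
[[32,1],[39,0],[40,17],[43,0],[45,1],[47,0]]
[[9,10],[20,0],[32,1],[39,0],[40,17],[43,0],[45,1],[47,0]]
[[9,10],[20,0],[24,5],[31,0],[32,1],[39,0],[40,17],[43,0],[45,1],[47,0]]
[[9,10],[20,0],[24,5],[31,0],[32,1],[39,0],[40,17],[43,1],[48,0]]
[[9,10],[20,0],[24,14],[32,1],[39,0],[40,17],[43,1],[48,0]]
[[9,10],[20,0],[24,14],[32,18],[41,17],[43,1],[48,0]]
[[9,10],[20,0],[24,14],[32,18],[41,17],[43,1],[48,0]]
[[9,10],[20,0],[24,14],[32,18],[45,1],[48,0]]
[[6,7],[9,10],[20,0],[24,14],[32,18],[45,1],[48,0]]
[[6,7],[9,10],[20,7],[22,0],[24,14],[32,18],[45,1],[48,0]]
[[6,7],[9,10],[20,7],[22,0],[24,14],[32,18],[45,1],[48,0]]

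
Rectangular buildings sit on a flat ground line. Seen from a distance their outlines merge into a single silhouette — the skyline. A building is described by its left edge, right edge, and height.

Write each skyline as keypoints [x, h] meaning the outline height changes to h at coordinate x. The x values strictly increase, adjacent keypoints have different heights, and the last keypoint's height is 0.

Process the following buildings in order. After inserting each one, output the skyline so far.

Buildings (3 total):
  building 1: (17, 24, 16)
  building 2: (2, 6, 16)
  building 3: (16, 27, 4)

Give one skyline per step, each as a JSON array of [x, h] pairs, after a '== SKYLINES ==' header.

== SKYLINES ==
[[17,16],[24,0]]
[[2,16],[6,0],[17,16],[24,0]]
[[2,16],[6,0],[16,4],[17,16],[24,4],[27,0]]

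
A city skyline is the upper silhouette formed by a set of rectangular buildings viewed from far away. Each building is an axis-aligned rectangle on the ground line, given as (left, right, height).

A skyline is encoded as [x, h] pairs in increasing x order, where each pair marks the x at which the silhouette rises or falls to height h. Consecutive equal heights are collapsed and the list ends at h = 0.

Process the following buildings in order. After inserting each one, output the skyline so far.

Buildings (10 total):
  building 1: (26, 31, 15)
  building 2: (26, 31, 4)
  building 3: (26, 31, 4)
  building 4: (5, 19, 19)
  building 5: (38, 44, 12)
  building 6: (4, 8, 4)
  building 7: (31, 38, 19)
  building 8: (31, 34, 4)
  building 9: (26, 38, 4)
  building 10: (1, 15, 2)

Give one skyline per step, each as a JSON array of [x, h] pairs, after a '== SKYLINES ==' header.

== SKYLINES ==
[[26,15],[31,0]]
[[26,15],[31,0]]
[[26,15],[31,0]]
[[5,19],[19,0],[26,15],[31,0]]
[[5,19],[19,0],[26,15],[31,0],[38,12],[44,0]]
[[4,4],[5,19],[19,0],[26,15],[31,0],[38,12],[44,0]]
[[4,4],[5,19],[19,0],[26,15],[31,19],[38,12],[44,0]]
[[4,4],[5,19],[19,0],[26,15],[31,19],[38,12],[44,0]]
[[4,4],[5,19],[19,0],[26,15],[31,19],[38,12],[44,0]]
[[1,2],[4,4],[5,19],[19,0],[26,15],[31,19],[38,12],[44,0]]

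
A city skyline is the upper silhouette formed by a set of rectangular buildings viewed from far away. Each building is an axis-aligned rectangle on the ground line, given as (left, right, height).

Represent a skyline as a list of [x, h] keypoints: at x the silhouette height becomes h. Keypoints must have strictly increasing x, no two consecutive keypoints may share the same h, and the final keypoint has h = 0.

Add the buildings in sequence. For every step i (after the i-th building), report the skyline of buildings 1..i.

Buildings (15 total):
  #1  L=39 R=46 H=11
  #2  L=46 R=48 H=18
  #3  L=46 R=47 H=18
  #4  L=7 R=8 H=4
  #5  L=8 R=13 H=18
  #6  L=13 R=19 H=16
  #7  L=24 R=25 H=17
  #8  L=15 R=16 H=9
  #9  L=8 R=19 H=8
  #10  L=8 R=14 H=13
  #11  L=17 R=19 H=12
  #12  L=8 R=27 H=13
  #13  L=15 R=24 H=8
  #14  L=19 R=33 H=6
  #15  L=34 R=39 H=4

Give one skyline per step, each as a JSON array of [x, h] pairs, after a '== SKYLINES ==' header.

== SKYLINES ==
[[39,11],[46,0]]
[[39,11],[46,18],[48,0]]
[[39,11],[46,18],[48,0]]
[[7,4],[8,0],[39,11],[46,18],[48,0]]
[[7,4],[8,18],[13,0],[39,11],[46,18],[48,0]]
[[7,4],[8,18],[13,16],[19,0],[39,11],[46,18],[48,0]]
[[7,4],[8,18],[13,16],[19,0],[24,17],[25,0],[39,11],[46,18],[48,0]]
[[7,4],[8,18],[13,16],[19,0],[24,17],[25,0],[39,11],[46,18],[48,0]]
[[7,4],[8,18],[13,16],[19,0],[24,17],[25,0],[39,11],[46,18],[48,0]]
[[7,4],[8,18],[13,16],[19,0],[24,17],[25,0],[39,11],[46,18],[48,0]]
[[7,4],[8,18],[13,16],[19,0],[24,17],[25,0],[39,11],[46,18],[48,0]]
[[7,4],[8,18],[13,16],[19,13],[24,17],[25,13],[27,0],[39,11],[46,18],[48,0]]
[[7,4],[8,18],[13,16],[19,13],[24,17],[25,13],[27,0],[39,11],[46,18],[48,0]]
[[7,4],[8,18],[13,16],[19,13],[24,17],[25,13],[27,6],[33,0],[39,11],[46,18],[48,0]]
[[7,4],[8,18],[13,16],[19,13],[24,17],[25,13],[27,6],[33,0],[34,4],[39,11],[46,18],[48,0]]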